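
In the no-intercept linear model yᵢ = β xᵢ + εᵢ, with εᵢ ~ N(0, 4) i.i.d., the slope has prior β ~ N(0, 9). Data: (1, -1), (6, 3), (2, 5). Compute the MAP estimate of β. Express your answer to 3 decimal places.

log p(β | y) = −Σ(yᵢ − βxᵢ)²/(2·4) − β²/(2·9) + const.
Setting the derivative to zero: Σxᵢ(yᵢ − βxᵢ)/4 − β/9 = 0, so β = Σxᵢyᵢ / (Σxᵢ² + σ²/τ²).
Σxᵢyᵢ = 1·(-1) + 6·3 + 2·5 = 27; Σxᵢ² = 41; σ²/τ² = 4/9.
β̂_MAP = 27 / (41 + 4/9) = 27/(373/9) = 243/373 ≈ 0.651.

β̂_MAP = 0.651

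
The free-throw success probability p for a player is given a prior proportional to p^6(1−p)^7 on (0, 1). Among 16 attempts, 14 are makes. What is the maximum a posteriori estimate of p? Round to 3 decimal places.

The prior density ∝ p^6(1−p)^7 is the kernel of Beta(7, 8).
Data: 14 successes in 16 trials. The binomial likelihood contributes p^14(1−p)^2, so the posterior is Beta(7+14, 8+2) = Beta(21, 10).
For Beta(a, b) with a, b > 1 the mode is (a−1)/(a+b−2) = 20/29 ≈ 0.690.

p̂_MAP = 0.690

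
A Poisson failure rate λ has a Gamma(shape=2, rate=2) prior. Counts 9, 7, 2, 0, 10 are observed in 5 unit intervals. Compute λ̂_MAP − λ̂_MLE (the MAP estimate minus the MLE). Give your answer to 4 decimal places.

Σxᵢ = 28. Posterior is Gamma(30, 7); MAP = (30−1)/7 = 29/7 ≈ 4.14286.
MLE = x̄ = 28/5 ≈ 5.60000.
Difference = 29/7 − 28/5 = -51/35 ≈ -1.4571.

MAP − MLE = -1.4571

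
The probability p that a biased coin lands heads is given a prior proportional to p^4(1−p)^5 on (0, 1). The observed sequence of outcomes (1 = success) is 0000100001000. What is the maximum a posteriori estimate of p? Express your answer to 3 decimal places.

The prior density ∝ p^4(1−p)^5 is the kernel of Beta(5, 6).
Data: 2 successes in 13 trials (from the sequence). The binomial likelihood contributes p^2(1−p)^11, so the posterior is Beta(5+2, 6+11) = Beta(7, 17).
For Beta(a, b) with a, b > 1 the mode is (a−1)/(a+b−2) = 6/22 ≈ 0.273.

p̂_MAP = 0.273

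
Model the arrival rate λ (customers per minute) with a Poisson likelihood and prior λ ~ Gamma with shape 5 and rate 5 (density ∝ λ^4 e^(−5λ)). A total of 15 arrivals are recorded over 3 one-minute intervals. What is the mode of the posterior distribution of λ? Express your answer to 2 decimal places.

λ̂_MAP = 2.38

Σxᵢ = 15, n = 3.
Posterior ∝ λ^4e^(−5λ) · λ^15e^(−3λ) = λ^19e^(−8λ), i.e. Gamma(shape=20, rate=8).
The mode of a Gamma(a, b) with a ≥ 1 (shape–rate) is (a−1)/b = 19/8 ≈ 2.38.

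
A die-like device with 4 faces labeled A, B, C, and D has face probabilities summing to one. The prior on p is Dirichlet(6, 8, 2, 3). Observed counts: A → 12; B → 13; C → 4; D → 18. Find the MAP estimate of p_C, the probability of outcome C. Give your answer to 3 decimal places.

The posterior is Dirichlet(αᵢ + nᵢ) = Dirichlet(18, 21, 6, 21).
For a Dirichlet(a₁,…,a_K) with all aᵢ > 1, the mode has j-th component (aⱼ − 1)/(Σaᵢ − K).
Here Σaᵢ = 66 and K = 4, so p_C = (6 − 1)/(66 − 4) = 5/62 ≈ 0.081.

MAP estimate of p_C = 0.081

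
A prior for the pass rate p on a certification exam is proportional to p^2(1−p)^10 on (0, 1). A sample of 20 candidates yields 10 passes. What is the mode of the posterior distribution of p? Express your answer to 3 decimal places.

The prior density ∝ p^2(1−p)^10 is the kernel of Beta(3, 11).
Data: 10 successes in 20 trials. The binomial likelihood contributes p^10(1−p)^10, so the posterior is Beta(3+10, 11+10) = Beta(13, 21).
For Beta(a, b) with a, b > 1 the mode is (a−1)/(a+b−2) = 12/32 ≈ 0.375.

p̂_MAP = 0.375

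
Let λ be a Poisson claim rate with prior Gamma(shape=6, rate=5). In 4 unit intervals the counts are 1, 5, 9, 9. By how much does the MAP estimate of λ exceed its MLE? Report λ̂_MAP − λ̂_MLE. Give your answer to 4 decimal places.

MAP − MLE = -2.7778

Σxᵢ = 24. Posterior is Gamma(30, 9); MAP = (30−1)/9 = 29/9 ≈ 3.22222.
MLE = x̄ = 24/4 ≈ 6.00000.
Difference = 29/9 − 24/4 = -25/9 ≈ -2.7778.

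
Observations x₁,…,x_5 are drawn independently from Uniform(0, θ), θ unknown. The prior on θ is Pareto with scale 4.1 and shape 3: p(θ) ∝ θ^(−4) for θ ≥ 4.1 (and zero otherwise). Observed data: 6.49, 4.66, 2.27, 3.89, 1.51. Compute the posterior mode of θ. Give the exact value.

θ̂_MAP = 6.49

The Uniform(0, θ) likelihood is θ^(−n) for θ ≥ max(xᵢ), zero otherwise. Here max(xᵢ) = 6.49.
Posterior ∝ θ^(−4) · θ^(−5) = θ^(−9) on θ ≥ max(4.1, 6.49) = 6.49.
This density is strictly decreasing in θ, so the posterior mode lies at the lower boundary of the support.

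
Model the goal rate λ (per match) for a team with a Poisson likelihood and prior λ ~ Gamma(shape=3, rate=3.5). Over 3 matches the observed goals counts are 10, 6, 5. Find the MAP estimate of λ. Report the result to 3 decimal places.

Σxᵢ = 10+6+5 = 21, with n = 3.
Posterior ∝ λ^2e^(−3.5λ) · λ^21e^(−3λ) = λ^23e^(−6.5λ), i.e. Gamma(shape=24, rate=6.5).
The mode of a Gamma(a, b) with a ≥ 1 (shape–rate) is (a−1)/b = 23/6.5 ≈ 3.538.

λ̂_MAP = 3.538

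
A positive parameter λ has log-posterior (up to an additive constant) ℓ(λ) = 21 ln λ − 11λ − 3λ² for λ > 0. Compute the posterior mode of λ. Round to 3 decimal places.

ℓ'(λ) = 21/λ − 11 − 6λ. Setting this to zero and multiplying by λ: 6λ² + 11λ − 21 = 0.
λ = (−11 + √(11² + 4·6·21)) / (2·6) = (−11 + √625) / 12 = (−11 + 25)/12 = 7/6.
ℓ''(λ) = −21/λ² − 6 < 0, confirming a maximum.

λ̂_MAP = 1.167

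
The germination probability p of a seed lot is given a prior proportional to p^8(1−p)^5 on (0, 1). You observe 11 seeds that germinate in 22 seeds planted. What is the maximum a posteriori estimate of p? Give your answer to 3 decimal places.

p̂_MAP = 0.543

The prior density ∝ p^8(1−p)^5 is the kernel of Beta(9, 6).
Data: 11 successes in 22 trials. The binomial likelihood contributes p^11(1−p)^11, so the posterior is Beta(9+11, 6+11) = Beta(20, 17).
For Beta(a, b) with a, b > 1 the mode is (a−1)/(a+b−2) = 19/35 ≈ 0.543.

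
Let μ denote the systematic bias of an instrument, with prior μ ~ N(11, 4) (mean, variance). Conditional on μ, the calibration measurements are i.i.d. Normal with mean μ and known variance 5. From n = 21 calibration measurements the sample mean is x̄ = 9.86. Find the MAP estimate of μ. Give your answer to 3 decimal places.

μ̂_MAP = 9.924

n = 21, x̄ = 9.86.
For a Normal prior and Normal likelihood with known variance, the posterior is Normal; its mode equals its mean, the precision-weighted average.
Prior precision 1/σ₀² = 1/4 = 0.25; data precision n/σ² = 21/5 = 4.2.
μ̂ = (0.25·11 + 4.2·9.86) / (0.25 + 4.2) = 44.162/4.45 = 22081/2225 ≈ 9.924.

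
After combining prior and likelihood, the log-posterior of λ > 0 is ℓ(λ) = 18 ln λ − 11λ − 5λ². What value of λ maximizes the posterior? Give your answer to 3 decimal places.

ℓ'(λ) = 18/λ − 11 − 10λ. Setting this to zero and multiplying by λ: 10λ² + 11λ − 18 = 0.
λ = (−11 + √(11² + 4·10·18)) / (2·10) = (−11 + √841) / 20 = (−11 + 29)/20 = 9/10.
ℓ''(λ) = −18/λ² − 10 < 0, confirming a maximum.

λ̂_MAP = 0.900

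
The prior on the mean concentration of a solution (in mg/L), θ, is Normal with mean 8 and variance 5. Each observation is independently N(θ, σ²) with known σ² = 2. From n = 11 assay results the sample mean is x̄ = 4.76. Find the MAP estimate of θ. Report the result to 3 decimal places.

θ̂_MAP = 4.874

n = 11, x̄ = 4.76.
For a Normal prior and Normal likelihood with known variance, the posterior is Normal; its mode equals its mean, the precision-weighted average.
Prior precision 1/σ₀² = 1/5 = 0.2; data precision n/σ² = 11/2 = 5.5.
θ̂ = (0.2·8 + 5.5·4.76) / (0.2 + 5.5) = 27.78/5.7 = 463/95 ≈ 4.874.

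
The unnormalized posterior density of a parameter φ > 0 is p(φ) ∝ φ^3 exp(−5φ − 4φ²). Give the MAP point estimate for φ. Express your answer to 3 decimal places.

ℓ'(φ) = 3/φ − 5 − 8φ. Setting this to zero and multiplying by φ: 8φ² + 5φ − 3 = 0.
φ = (−5 + √(5² + 4·8·3)) / (2·8) = (−5 + √121) / 16 = (−5 + 11)/16 = 3/8.
ℓ''(φ) = −3/φ² − 8 < 0, confirming a maximum.

φ̂_MAP = 0.375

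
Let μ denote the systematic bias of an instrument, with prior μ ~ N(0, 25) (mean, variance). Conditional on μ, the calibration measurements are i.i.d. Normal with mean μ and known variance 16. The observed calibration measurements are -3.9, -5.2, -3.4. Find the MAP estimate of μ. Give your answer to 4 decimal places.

n = 3; x̄ = ((-3.9) + (-5.2) + (-3.4))/3 = -12.5/3 = -25/6 ≈ -4.1667.
For a Normal prior and Normal likelihood with known variance, the posterior is Normal; its mode equals its mean, the precision-weighted average.
Prior precision 1/σ₀² = 1/25 = 0.04; data precision n/σ² = 3/16 = 0.1875.
μ̂ = (0.04·0 + 0.1875·(-25/6)) / (0.04 + 0.1875) = (-0.78125)/0.2275 = -625/182 ≈ -3.4341.

μ̂_MAP = -3.4341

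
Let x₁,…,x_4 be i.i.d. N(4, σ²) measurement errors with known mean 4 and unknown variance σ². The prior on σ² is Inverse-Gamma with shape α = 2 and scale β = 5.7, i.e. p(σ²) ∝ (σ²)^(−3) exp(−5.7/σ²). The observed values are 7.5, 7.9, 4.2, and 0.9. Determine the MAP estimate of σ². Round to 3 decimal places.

Sum of squared deviations about the known mean: SS = (7.5−4)² + (7.9−4)² + (4.2−4)² + (0.9−4)² = 37.11.
The Normal likelihood contributes (σ²)^(−n/2) exp(−SS/(2σ²)), so the posterior is Inverse-Gamma(α + n/2, β + SS/2) = Inverse-Gamma(4, 24.255).
The mode of Inverse-Gamma(a, b) is b/(a+1) = 24.255/5 ≈ 4.851.

σ̂²_MAP = 4.851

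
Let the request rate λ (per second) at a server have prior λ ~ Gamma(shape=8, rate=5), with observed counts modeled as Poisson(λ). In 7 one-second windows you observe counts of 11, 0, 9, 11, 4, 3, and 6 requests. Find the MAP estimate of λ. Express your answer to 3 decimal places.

Σxᵢ = 11+0+9+11+4+3+6 = 44, with n = 7.
Posterior ∝ λ^7e^(−5λ) · λ^44e^(−7λ) = λ^51e^(−12λ), i.e. Gamma(shape=52, rate=12).
The mode of a Gamma(a, b) with a ≥ 1 (shape–rate) is (a−1)/b = 51/12 ≈ 4.250.

λ̂_MAP = 4.250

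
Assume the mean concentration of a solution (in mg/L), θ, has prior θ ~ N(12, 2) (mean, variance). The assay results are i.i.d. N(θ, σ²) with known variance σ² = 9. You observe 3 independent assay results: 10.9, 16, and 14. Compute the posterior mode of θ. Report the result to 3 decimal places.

θ̂_MAP = 12.653

n = 3; x̄ = (10.9 + 16 + 14)/3 = 40.9/3 = 409/30 ≈ 13.6333.
For a Normal prior and Normal likelihood with known variance, the posterior is Normal; its mode equals its mean, the precision-weighted average.
Prior precision 1/σ₀² = 1/2 = 0.5; data precision n/σ² = 3/9 = 1/3.
θ̂ = (0.5·12 + (1/3)·(409/30)) / (0.5 + 1/3) = (949/90)/(5/6) = 949/75 ≈ 12.653.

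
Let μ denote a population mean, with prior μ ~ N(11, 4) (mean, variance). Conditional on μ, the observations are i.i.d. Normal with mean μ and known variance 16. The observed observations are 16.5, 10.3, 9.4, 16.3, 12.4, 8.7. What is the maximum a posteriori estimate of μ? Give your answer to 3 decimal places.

μ̂_MAP = 11.760

n = 6; x̄ = (16.5 + 10.3 + 9.4 + 16.3 + 12.4 + 8.7)/6 = 73.6/6 = 184/15 ≈ 12.2667.
For a Normal prior and Normal likelihood with known variance, the posterior is Normal; its mode equals its mean, the precision-weighted average.
Prior precision 1/σ₀² = 1/4 = 0.25; data precision n/σ² = 6/16 = 0.375.
μ̂ = (0.25·11 + 0.375·(184/15)) / (0.25 + 0.375) = 7.35/0.625 = 11.760.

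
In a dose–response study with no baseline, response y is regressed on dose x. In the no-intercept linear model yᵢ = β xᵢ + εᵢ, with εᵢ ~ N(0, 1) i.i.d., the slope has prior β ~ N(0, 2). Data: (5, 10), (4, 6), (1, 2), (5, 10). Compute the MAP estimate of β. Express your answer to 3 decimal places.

log p(β | y) = −Σ(yᵢ − βxᵢ)²/(2·1) − β²/(2·2) + const.
Setting the derivative to zero: Σxᵢ(yᵢ − βxᵢ)/1 − β/2 = 0, so β = Σxᵢyᵢ / (Σxᵢ² + σ²/τ²).
Σxᵢyᵢ = 5·10 + 4·6 + 1·2 + 5·10 = 126; Σxᵢ² = 67; σ²/τ² = 0.5.
β̂_MAP = 126 / (67 + 0.5) = 126/67.5 ≈ 1.867.

β̂_MAP = 1.867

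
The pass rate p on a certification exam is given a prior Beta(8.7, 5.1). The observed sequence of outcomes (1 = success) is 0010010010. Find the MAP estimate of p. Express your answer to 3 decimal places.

Prior: Beta(8.7, 5.1).
Data: 3 successes in 10 trials (from the sequence). The binomial likelihood contributes p^3(1−p)^7, so the posterior is Beta(8.7+3, 5.1+7) = Beta(11.7, 12.1).
For Beta(a, b) with a, b > 1 the mode is (a−1)/(a+b−2) = 10.7/21.8 ≈ 0.491.

p̂_MAP = 0.491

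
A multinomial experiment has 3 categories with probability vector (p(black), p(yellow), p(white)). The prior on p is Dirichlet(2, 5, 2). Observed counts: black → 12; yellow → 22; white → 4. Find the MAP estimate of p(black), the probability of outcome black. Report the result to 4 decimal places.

The posterior is Dirichlet(αᵢ + nᵢ) = Dirichlet(14, 27, 6).
For a Dirichlet(a₁,…,a_K) with all aᵢ > 1, the mode has j-th component (aⱼ − 1)/(Σaᵢ − K).
Here Σaᵢ = 47 and K = 3, so p(black) = (14 − 1)/(47 − 3) = 13/44 ≈ 0.2955.

MAP estimate of p(black) = 0.2955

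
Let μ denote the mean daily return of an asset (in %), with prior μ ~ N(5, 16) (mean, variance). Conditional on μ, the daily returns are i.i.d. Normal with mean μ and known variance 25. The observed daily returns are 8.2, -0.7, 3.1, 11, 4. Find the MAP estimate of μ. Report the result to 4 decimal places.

μ̂_MAP = 5.0914

n = 5; x̄ = (8.2 + (-0.7) + 3.1 + 11 + 4)/5 = 25.6/5 = 5.12.
For a Normal prior and Normal likelihood with known variance, the posterior is Normal; its mode equals its mean, the precision-weighted average.
Prior precision 1/σ₀² = 1/16 = 0.0625; data precision n/σ² = 5/25 = 0.2.
μ̂ = (0.0625·5 + 0.2·5.12) / (0.0625 + 0.2) = 1.3365/0.2625 = 891/175 ≈ 5.0914.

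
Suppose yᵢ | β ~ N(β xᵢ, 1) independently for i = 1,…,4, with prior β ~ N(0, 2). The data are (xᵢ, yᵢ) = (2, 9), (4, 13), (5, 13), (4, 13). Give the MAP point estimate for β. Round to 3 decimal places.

β̂_MAP = 3.041

log p(β | y) = −Σ(yᵢ − βxᵢ)²/(2·1) − β²/(2·2) + const.
Setting the derivative to zero: Σxᵢ(yᵢ − βxᵢ)/1 − β/2 = 0, so β = Σxᵢyᵢ / (Σxᵢ² + σ²/τ²).
Σxᵢyᵢ = 2·9 + 4·13 + 5·13 + 4·13 = 187; Σxᵢ² = 61; σ²/τ² = 0.5.
β̂_MAP = 187 / (61 + 0.5) = 187/61.5 ≈ 3.041.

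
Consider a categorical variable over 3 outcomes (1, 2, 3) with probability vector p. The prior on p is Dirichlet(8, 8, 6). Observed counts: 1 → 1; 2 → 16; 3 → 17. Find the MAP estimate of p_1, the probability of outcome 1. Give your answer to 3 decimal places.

The posterior is Dirichlet(αᵢ + nᵢ) = Dirichlet(9, 24, 23).
For a Dirichlet(a₁,…,a_K) with all aᵢ > 1, the mode has j-th component (aⱼ − 1)/(Σaᵢ − K).
Here Σaᵢ = 56 and K = 3, so p_1 = (9 − 1)/(56 − 3) = 8/53 ≈ 0.151.

MAP estimate: 0.151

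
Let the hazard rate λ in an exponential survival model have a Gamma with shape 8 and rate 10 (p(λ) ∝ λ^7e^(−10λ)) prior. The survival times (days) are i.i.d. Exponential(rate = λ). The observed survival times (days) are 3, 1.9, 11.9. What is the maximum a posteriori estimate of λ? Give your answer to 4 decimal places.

The Exponential(rate=λ) likelihood is ∝ λ^n e^(−λΣtᵢ). Here n = 3 and Σtᵢ = 3 + 1.9 + 11.9 = 16.8.
Posterior ∝ λ^7e^(−10λ) · λ^3e^(−16.8λ) = λ^10e^(−26.8λ), i.e. Gamma(11, 26.8).
Mode = (a−1)/b = 10/26.8 ≈ 0.3731.

λ̂_MAP = 0.3731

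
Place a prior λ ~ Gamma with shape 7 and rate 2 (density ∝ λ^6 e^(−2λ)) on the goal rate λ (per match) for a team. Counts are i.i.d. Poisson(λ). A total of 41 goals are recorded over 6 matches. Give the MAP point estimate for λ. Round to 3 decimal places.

Σxᵢ = 41, n = 6.
Posterior ∝ λ^6e^(−2λ) · λ^41e^(−6λ) = λ^47e^(−8λ), i.e. Gamma(shape=48, rate=8).
The mode of a Gamma(a, b) with a ≥ 1 (shape–rate) is (a−1)/b = 47/8 ≈ 5.875.

λ̂_MAP = 5.875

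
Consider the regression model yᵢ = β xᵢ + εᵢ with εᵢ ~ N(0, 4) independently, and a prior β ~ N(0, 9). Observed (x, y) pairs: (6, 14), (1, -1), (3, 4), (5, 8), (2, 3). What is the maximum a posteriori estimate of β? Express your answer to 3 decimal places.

β̂_MAP = 1.869

log p(β | y) = −Σ(yᵢ − βxᵢ)²/(2·4) − β²/(2·9) + const.
Setting the derivative to zero: Σxᵢ(yᵢ − βxᵢ)/4 − β/9 = 0, so β = Σxᵢyᵢ / (Σxᵢ² + σ²/τ²).
Σxᵢyᵢ = 6·14 + 1·(-1) + 3·4 + 5·8 + 2·3 = 141; Σxᵢ² = 75; σ²/τ² = 4/9.
β̂_MAP = 141 / (75 + 4/9) = 141/(679/9) = 1269/679 ≈ 1.869.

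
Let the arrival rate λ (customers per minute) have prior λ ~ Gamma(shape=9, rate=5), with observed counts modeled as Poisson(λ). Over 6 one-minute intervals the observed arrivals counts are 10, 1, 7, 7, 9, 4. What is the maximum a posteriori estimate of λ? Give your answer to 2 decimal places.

λ̂_MAP = 4.18

Σxᵢ = 10+1+7+7+9+4 = 38, with n = 6.
Posterior ∝ λ^8e^(−5λ) · λ^38e^(−6λ) = λ^46e^(−11λ), i.e. Gamma(shape=47, rate=11).
The mode of a Gamma(a, b) with a ≥ 1 (shape–rate) is (a−1)/b = 46/11 ≈ 4.18.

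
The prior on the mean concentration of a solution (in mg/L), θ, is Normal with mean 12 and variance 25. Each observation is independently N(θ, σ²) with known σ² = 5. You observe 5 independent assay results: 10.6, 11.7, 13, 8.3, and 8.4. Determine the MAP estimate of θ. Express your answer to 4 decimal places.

θ̂_MAP = 10.4615

n = 5; x̄ = (10.6 + 11.7 + 13 + 8.3 + 8.4)/5 = 52/5 = 10.4.
For a Normal prior and Normal likelihood with known variance, the posterior is Normal; its mode equals its mean, the precision-weighted average.
Prior precision 1/σ₀² = 1/25 = 0.04; data precision n/σ² = 5/5 = 1.
θ̂ = (0.04·12 + 1·10.4) / (0.04 + 1) = 10.88/1.04 = 136/13 ≈ 10.4615.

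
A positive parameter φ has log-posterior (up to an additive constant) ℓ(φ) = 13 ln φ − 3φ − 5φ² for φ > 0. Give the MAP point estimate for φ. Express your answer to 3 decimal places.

ℓ'(φ) = 13/φ − 3 − 10φ. Setting this to zero and multiplying by φ: 10φ² + 3φ − 13 = 0.
φ = (−3 + √(3² + 4·10·13)) / (2·10) = (−3 + √529) / 20 = (−3 + 23)/20 = 1.
ℓ''(φ) = −13/φ² − 10 < 0, confirming a maximum.

φ̂_MAP = 1.000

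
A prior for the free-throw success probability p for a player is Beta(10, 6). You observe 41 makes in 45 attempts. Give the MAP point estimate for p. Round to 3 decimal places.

Prior: Beta(10, 6).
Data: 41 successes in 45 trials. The binomial likelihood contributes p^41(1−p)^4, so the posterior is Beta(10+41, 6+4) = Beta(51, 10).
For Beta(a, b) with a, b > 1 the mode is (a−1)/(a+b−2) = 50/59 ≈ 0.847.

p̂_MAP = 0.847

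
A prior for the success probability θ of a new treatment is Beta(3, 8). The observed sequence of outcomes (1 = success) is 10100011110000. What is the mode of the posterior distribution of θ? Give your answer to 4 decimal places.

Prior: Beta(3, 8).
Data: 6 successes in 14 trials (from the sequence). The binomial likelihood contributes θ^6(1−θ)^8, so the posterior is Beta(3+6, 8+8) = Beta(9, 16).
For Beta(a, b) with a, b > 1 the mode is (a−1)/(a+b−2) = 8/23 ≈ 0.3478.

θ̂_MAP = 0.3478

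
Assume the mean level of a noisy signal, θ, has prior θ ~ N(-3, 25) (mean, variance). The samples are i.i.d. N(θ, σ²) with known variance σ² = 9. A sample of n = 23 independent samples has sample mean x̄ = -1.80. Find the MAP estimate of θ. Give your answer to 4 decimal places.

n = 23, x̄ = -1.80.
For a Normal prior and Normal likelihood with known variance, the posterior is Normal; its mode equals its mean, the precision-weighted average.
Prior precision 1/σ₀² = 1/25 = 0.04; data precision n/σ² = 23/9.
θ̂ = (0.04·(-3) + (23/9)·(-1.8)) / (0.04 + 23/9) = (-4.72)/(584/225) = -531/292 ≈ -1.8185.

θ̂_MAP = -1.8185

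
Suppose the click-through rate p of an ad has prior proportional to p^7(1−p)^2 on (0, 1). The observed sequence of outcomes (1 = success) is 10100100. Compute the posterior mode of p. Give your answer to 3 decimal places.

The prior density ∝ p^7(1−p)^2 is the kernel of Beta(8, 3).
Data: 3 successes in 8 trials (from the sequence). The binomial likelihood contributes p^3(1−p)^5, so the posterior is Beta(8+3, 3+5) = Beta(11, 8).
For Beta(a, b) with a, b > 1 the mode is (a−1)/(a+b−2) = 10/17 ≈ 0.588.

p̂_MAP = 0.588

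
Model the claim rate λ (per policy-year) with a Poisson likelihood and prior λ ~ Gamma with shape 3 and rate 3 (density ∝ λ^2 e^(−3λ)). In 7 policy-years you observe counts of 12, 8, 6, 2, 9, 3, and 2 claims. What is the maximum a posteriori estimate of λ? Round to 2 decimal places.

λ̂_MAP = 4.40

Σxᵢ = 12+8+6+2+9+3+2 = 42, with n = 7.
Posterior ∝ λ^2e^(−3λ) · λ^42e^(−7λ) = λ^44e^(−10λ), i.e. Gamma(shape=45, rate=10).
The mode of a Gamma(a, b) with a ≥ 1 (shape–rate) is (a−1)/b = 44/10 ≈ 4.40.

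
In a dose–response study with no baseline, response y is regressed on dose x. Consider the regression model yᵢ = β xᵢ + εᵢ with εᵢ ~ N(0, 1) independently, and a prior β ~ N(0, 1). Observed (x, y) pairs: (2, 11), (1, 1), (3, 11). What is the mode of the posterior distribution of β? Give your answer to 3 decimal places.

β̂_MAP = 3.733

log p(β | y) = −Σ(yᵢ − βxᵢ)²/(2·1) − β²/(2·1) + const.
Setting the derivative to zero: Σxᵢ(yᵢ − βxᵢ)/1 − β/1 = 0, so β = Σxᵢyᵢ / (Σxᵢ² + σ²/τ²).
Σxᵢyᵢ = 2·11 + 1·1 + 3·11 = 56; Σxᵢ² = 14; σ²/τ² = 1.
β̂_MAP = 56 / (14 + 1) = 56/15 ≈ 3.733.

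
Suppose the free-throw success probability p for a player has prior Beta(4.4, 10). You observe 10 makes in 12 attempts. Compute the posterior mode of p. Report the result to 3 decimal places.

p̂_MAP = 0.549

Prior: Beta(4.4, 10).
Data: 10 successes in 12 trials. The binomial likelihood contributes p^10(1−p)^2, so the posterior is Beta(4.4+10, 10+2) = Beta(14.4, 12).
For Beta(a, b) with a, b > 1 the mode is (a−1)/(a+b−2) = 13.4/24.4 ≈ 0.549.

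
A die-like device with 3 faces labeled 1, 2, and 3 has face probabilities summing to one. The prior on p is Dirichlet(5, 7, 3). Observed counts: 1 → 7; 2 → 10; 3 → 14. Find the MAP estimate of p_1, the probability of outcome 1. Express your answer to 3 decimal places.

The posterior is Dirichlet(αᵢ + nᵢ) = Dirichlet(12, 17, 17).
For a Dirichlet(a₁,…,a_K) with all aᵢ > 1, the mode has j-th component (aⱼ − 1)/(Σaᵢ − K).
Here Σaᵢ = 46 and K = 3, so p_1 = (12 − 1)/(46 − 3) = 11/43 ≈ 0.256.

MAP estimate: 0.256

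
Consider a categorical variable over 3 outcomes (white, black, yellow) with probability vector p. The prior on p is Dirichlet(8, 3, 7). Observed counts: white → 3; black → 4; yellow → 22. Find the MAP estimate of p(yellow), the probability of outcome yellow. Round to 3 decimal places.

MAP estimate of p(yellow) = 0.636

The posterior is Dirichlet(αᵢ + nᵢ) = Dirichlet(11, 7, 29).
For a Dirichlet(a₁,…,a_K) with all aᵢ > 1, the mode has j-th component (aⱼ − 1)/(Σaᵢ − K).
Here Σaᵢ = 47 and K = 3, so p(yellow) = (29 − 1)/(47 − 3) = 28/44 ≈ 0.636.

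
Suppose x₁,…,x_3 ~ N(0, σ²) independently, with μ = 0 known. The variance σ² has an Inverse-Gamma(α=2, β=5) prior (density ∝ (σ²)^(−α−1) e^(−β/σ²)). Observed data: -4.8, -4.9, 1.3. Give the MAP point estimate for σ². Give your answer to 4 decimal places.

Sum of squared deviations about the known mean: SS = (-4.8−0)² + (-4.9−0)² + (1.3−0)² = 48.74.
The Normal likelihood contributes (σ²)^(−n/2) exp(−SS/(2σ²)), so the posterior is Inverse-Gamma(α + n/2, β + SS/2) = Inverse-Gamma(3.5, 29.37).
The mode of Inverse-Gamma(a, b) is b/(a+1) = 29.37/4.5 ≈ 6.5267.

σ̂²_MAP = 6.5267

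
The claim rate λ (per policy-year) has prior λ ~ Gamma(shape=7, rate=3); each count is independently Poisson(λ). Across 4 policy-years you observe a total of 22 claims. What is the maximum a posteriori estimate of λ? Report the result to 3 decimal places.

λ̂_MAP = 4.000

Σxᵢ = 22, n = 4.
Posterior ∝ λ^6e^(−3λ) · λ^22e^(−4λ) = λ^28e^(−7λ), i.e. Gamma(shape=29, rate=7).
The mode of a Gamma(a, b) with a ≥ 1 (shape–rate) is (a−1)/b = 28/7 ≈ 4.000.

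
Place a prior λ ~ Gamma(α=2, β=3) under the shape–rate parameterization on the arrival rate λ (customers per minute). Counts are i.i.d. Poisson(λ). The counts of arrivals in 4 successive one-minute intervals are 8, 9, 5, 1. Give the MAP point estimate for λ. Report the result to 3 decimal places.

λ̂_MAP = 3.429

Σxᵢ = 8+9+5+1 = 23, with n = 4.
Posterior ∝ λe^(−3λ) · λ^23e^(−4λ) = λ^24e^(−7λ), i.e. Gamma(shape=25, rate=7).
The mode of a Gamma(a, b) with a ≥ 1 (shape–rate) is (a−1)/b = 24/7 ≈ 3.429.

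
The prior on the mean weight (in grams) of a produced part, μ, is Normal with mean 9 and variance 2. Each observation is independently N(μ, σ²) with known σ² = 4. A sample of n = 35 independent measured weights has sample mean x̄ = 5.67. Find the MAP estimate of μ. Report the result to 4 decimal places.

n = 35, x̄ = 5.67.
For a Normal prior and Normal likelihood with known variance, the posterior is Normal; its mode equals its mean, the precision-weighted average.
Prior precision 1/σ₀² = 1/2 = 0.5; data precision n/σ² = 35/4 = 8.75.
μ̂ = (0.5·9 + 8.75·5.67) / (0.5 + 8.75) = 54.1125/9.25 = 5.8500.

μ̂_MAP = 5.8500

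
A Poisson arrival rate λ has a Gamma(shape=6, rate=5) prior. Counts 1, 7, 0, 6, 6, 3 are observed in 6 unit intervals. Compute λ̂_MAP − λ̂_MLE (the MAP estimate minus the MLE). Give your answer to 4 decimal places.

Σxᵢ = 23. Posterior is Gamma(29, 11); MAP = (29−1)/11 = 28/11 ≈ 2.54545.
MLE = x̄ = 23/6 ≈ 3.83333.
Difference = 28/11 − 23/6 = -85/66 ≈ -1.2879.

MAP − MLE = -1.2879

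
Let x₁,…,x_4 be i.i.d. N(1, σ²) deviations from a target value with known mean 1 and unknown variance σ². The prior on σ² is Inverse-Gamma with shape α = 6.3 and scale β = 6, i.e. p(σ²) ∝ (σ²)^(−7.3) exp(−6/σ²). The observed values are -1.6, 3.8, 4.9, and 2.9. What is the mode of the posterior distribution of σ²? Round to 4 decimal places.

Sum of squared deviations about the known mean: SS = (-1.6−1)² + (3.8−1)² + (4.9−1)² + (2.9−1)² = 33.42.
The Normal likelihood contributes (σ²)^(−n/2) exp(−SS/(2σ²)), so the posterior is Inverse-Gamma(α + n/2, β + SS/2) = Inverse-Gamma(8.3, 22.71).
The mode of Inverse-Gamma(a, b) is b/(a+1) = 22.71/9.3 ≈ 2.4419.

σ̂²_MAP = 2.4419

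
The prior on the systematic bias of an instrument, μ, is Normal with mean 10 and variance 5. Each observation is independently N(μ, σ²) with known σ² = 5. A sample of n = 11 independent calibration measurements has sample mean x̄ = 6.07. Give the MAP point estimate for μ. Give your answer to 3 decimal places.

μ̂_MAP = 6.398

n = 11, x̄ = 6.07.
For a Normal prior and Normal likelihood with known variance, the posterior is Normal; its mode equals its mean, the precision-weighted average.
Prior precision 1/σ₀² = 1/5 = 0.2; data precision n/σ² = 11/5 = 2.2.
μ̂ = (0.2·10 + 2.2·6.07) / (0.2 + 2.2) = 15.354/2.4 = 6.3975 ≈ 6.398.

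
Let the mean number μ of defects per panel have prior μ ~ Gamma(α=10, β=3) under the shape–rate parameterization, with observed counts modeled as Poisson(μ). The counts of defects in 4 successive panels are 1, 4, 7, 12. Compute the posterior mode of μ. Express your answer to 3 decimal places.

μ̂_MAP = 4.714

Σxᵢ = 1+4+7+12 = 24, with n = 4.
Posterior ∝ μ^9e^(−3μ) · μ^24e^(−4μ) = μ^33e^(−7μ), i.e. Gamma(shape=34, rate=7).
The mode of a Gamma(a, b) with a ≥ 1 (shape–rate) is (a−1)/b = 33/7 ≈ 4.714.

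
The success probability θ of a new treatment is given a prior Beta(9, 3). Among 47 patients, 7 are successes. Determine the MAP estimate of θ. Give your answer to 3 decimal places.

θ̂_MAP = 0.263

Prior: Beta(9, 3).
Data: 7 successes in 47 trials. The binomial likelihood contributes θ^7(1−θ)^40, so the posterior is Beta(9+7, 3+40) = Beta(16, 43).
For Beta(a, b) with a, b > 1 the mode is (a−1)/(a+b−2) = 15/57 ≈ 0.263.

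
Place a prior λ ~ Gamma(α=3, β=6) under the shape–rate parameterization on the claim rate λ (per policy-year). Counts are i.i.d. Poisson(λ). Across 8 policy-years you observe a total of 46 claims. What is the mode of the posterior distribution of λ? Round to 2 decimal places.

λ̂_MAP = 3.43

Σxᵢ = 46, n = 8.
Posterior ∝ λ^2e^(−6λ) · λ^46e^(−8λ) = λ^48e^(−14λ), i.e. Gamma(shape=49, rate=14).
The mode of a Gamma(a, b) with a ≥ 1 (shape–rate) is (a−1)/b = 48/14 ≈ 3.43.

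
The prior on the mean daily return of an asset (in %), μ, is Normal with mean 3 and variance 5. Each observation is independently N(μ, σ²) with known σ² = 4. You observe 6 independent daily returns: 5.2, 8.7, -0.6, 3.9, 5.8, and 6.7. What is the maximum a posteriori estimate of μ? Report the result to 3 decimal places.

μ̂_MAP = 4.721

n = 6; x̄ = (5.2 + 8.7 + (-0.6) + 3.9 + 5.8 + 6.7)/6 = 29.7/6 = 4.95.
For a Normal prior and Normal likelihood with known variance, the posterior is Normal; its mode equals its mean, the precision-weighted average.
Prior precision 1/σ₀² = 1/5 = 0.2; data precision n/σ² = 6/4 = 1.5.
μ̂ = (0.2·3 + 1.5·4.95) / (0.2 + 1.5) = 8.025/1.7 = 321/68 ≈ 4.721.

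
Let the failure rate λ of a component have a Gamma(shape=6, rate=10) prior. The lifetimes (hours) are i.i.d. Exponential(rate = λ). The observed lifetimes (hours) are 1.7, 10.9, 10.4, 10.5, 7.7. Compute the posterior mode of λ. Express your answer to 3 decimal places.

λ̂_MAP = 0.195

The Exponential(rate=λ) likelihood is ∝ λ^n e^(−λΣtᵢ). Here n = 5 and Σtᵢ = 1.7 + 10.9 + 10.4 + 10.5 + 7.7 = 41.2.
Posterior ∝ λ^5e^(−10λ) · λ^5e^(−41.2λ) = λ^10e^(−51.2λ), i.e. Gamma(11, 51.2).
Mode = (a−1)/b = 10/51.2 ≈ 0.195.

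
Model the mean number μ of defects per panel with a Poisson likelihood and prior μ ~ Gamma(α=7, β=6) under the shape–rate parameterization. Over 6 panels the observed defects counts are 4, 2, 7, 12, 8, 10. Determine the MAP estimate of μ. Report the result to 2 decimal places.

μ̂_MAP = 4.08

Σxᵢ = 4+2+7+12+8+10 = 43, with n = 6.
Posterior ∝ μ^6e^(−6μ) · μ^43e^(−6μ) = μ^49e^(−12μ), i.e. Gamma(shape=50, rate=12).
The mode of a Gamma(a, b) with a ≥ 1 (shape–rate) is (a−1)/b = 49/12 ≈ 4.08.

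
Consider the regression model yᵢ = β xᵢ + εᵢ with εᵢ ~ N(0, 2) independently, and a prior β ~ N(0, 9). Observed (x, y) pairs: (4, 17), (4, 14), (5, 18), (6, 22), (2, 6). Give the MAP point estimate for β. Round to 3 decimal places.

log p(β | y) = −Σ(yᵢ − βxᵢ)²/(2·2) − β²/(2·9) + const.
Setting the derivative to zero: Σxᵢ(yᵢ − βxᵢ)/2 − β/9 = 0, so β = Σxᵢyᵢ / (Σxᵢ² + σ²/τ²).
Σxᵢyᵢ = 4·17 + 4·14 + 5·18 + 6·22 + 2·6 = 358; Σxᵢ² = 97; σ²/τ² = 2/9.
β̂_MAP = 358 / (97 + 2/9) = 358/(875/9) = 3222/875 ≈ 3.682.

β̂_MAP = 3.682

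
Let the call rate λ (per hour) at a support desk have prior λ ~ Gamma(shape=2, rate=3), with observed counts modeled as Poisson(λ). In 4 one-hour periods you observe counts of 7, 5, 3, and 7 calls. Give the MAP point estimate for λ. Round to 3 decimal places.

λ̂_MAP = 3.286

Σxᵢ = 7+5+3+7 = 22, with n = 4.
Posterior ∝ λe^(−3λ) · λ^22e^(−4λ) = λ^23e^(−7λ), i.e. Gamma(shape=24, rate=7).
The mode of a Gamma(a, b) with a ≥ 1 (shape–rate) is (a−1)/b = 23/7 ≈ 3.286.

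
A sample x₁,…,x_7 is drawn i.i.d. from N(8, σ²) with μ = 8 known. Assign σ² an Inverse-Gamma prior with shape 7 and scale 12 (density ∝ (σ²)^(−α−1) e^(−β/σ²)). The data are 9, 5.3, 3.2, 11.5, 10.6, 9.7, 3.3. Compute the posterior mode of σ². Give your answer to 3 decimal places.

σ̂²_MAP = 4.318

Sum of squared deviations about the known mean: SS = (9−8)² + (5.3−8)² + (3.2−8)² + (11.5−8)² + (10.6−8)² + (9.7−8)² + (3.3−8)² = 75.32.
The Normal likelihood contributes (σ²)^(−n/2) exp(−SS/(2σ²)), so the posterior is Inverse-Gamma(α + n/2, β + SS/2) = Inverse-Gamma(10.5, 49.66).
The mode of Inverse-Gamma(a, b) is b/(a+1) = 49.66/11.5 ≈ 4.318.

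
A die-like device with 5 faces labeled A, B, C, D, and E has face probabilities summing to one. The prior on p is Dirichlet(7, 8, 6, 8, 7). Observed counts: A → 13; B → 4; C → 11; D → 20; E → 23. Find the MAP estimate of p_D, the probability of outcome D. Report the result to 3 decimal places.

The posterior is Dirichlet(αᵢ + nᵢ) = Dirichlet(20, 12, 17, 28, 30).
For a Dirichlet(a₁,…,a_K) with all aᵢ > 1, the mode has j-th component (aⱼ − 1)/(Σaᵢ − K).
Here Σaᵢ = 107 and K = 5, so p_D = (28 − 1)/(107 − 5) = 27/102 ≈ 0.265.

MAP estimate of p_D = 0.265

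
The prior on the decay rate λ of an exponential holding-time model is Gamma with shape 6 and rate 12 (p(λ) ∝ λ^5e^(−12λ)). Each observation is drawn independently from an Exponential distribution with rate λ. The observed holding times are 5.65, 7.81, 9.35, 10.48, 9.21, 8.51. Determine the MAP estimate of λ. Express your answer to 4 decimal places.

λ̂_MAP = 0.1746

The Exponential(rate=λ) likelihood is ∝ λ^n e^(−λΣtᵢ). Here n = 6 and Σtᵢ = 5.65 + 7.81 + 9.35 + 10.48 + 9.21 + 8.51 = 51.01.
Posterior ∝ λ^5e^(−12λ) · λ^6e^(−51.01λ) = λ^11e^(−63.01λ), i.e. Gamma(12, 63.01).
Mode = (a−1)/b = 11/63.01 ≈ 0.1746.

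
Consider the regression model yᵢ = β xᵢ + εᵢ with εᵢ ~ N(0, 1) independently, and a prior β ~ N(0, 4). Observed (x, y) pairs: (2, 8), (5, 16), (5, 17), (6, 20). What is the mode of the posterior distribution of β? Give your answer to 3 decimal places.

β̂_MAP = 3.335

log p(β | y) = −Σ(yᵢ − βxᵢ)²/(2·1) − β²/(2·4) + const.
Setting the derivative to zero: Σxᵢ(yᵢ − βxᵢ)/1 − β/4 = 0, so β = Σxᵢyᵢ / (Σxᵢ² + σ²/τ²).
Σxᵢyᵢ = 2·8 + 5·16 + 5·17 + 6·20 = 301; Σxᵢ² = 90; σ²/τ² = 0.25.
β̂_MAP = 301 / (90 + 0.25) = 301/90.25 ≈ 3.335.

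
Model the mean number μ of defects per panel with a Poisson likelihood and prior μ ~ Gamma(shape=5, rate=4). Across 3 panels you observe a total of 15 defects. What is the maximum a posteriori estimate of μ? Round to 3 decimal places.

μ̂_MAP = 2.714

Σxᵢ = 15, n = 3.
Posterior ∝ μ^4e^(−4μ) · μ^15e^(−3μ) = μ^19e^(−7μ), i.e. Gamma(shape=20, rate=7).
The mode of a Gamma(a, b) with a ≥ 1 (shape–rate) is (a−1)/b = 19/7 ≈ 2.714.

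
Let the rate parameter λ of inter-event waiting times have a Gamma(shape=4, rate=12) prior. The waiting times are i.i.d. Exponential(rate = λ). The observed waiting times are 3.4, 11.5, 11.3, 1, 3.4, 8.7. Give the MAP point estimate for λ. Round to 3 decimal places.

The Exponential(rate=λ) likelihood is ∝ λ^n e^(−λΣtᵢ). Here n = 6 and Σtᵢ = 3.4 + 11.5 + 11.3 + 1 + 3.4 + 8.7 = 39.3.
Posterior ∝ λ^3e^(−12λ) · λ^6e^(−39.3λ) = λ^9e^(−51.3λ), i.e. Gamma(10, 51.3).
Mode = (a−1)/b = 9/51.3 ≈ 0.175.

λ̂_MAP = 0.175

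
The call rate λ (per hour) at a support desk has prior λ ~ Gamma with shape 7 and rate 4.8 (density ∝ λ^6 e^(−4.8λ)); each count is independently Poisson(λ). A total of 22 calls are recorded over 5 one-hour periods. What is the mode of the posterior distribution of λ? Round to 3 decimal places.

Σxᵢ = 22, n = 5.
Posterior ∝ λ^6e^(−4.8λ) · λ^22e^(−5λ) = λ^28e^(−9.8λ), i.e. Gamma(shape=29, rate=9.8).
The mode of a Gamma(a, b) with a ≥ 1 (shape–rate) is (a−1)/b = 28/9.8 ≈ 2.857.

λ̂_MAP = 2.857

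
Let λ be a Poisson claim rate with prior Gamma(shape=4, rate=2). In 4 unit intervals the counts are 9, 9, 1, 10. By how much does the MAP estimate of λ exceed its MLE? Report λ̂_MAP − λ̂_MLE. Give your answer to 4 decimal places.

Σxᵢ = 29. Posterior is Gamma(33, 6); MAP = (33−1)/6 = 32/6 ≈ 5.33333.
MLE = x̄ = 29/4 ≈ 7.25000.
Difference = 32/6 − 29/4 = -23/12 ≈ -1.9167.

MAP − MLE = -1.9167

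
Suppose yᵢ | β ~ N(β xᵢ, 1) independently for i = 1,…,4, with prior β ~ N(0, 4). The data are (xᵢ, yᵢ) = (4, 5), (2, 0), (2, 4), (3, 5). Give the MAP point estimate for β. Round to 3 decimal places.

β̂_MAP = 1.293

log p(β | y) = −Σ(yᵢ − βxᵢ)²/(2·1) − β²/(2·4) + const.
Setting the derivative to zero: Σxᵢ(yᵢ − βxᵢ)/1 − β/4 = 0, so β = Σxᵢyᵢ / (Σxᵢ² + σ²/τ²).
Σxᵢyᵢ = 4·5 + 2·0 + 2·4 + 3·5 = 43; Σxᵢ² = 33; σ²/τ² = 0.25.
β̂_MAP = 43 / (33 + 0.25) = 43/33.25 ≈ 1.293.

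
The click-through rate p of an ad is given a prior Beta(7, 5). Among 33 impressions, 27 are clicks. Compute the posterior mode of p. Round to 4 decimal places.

p̂_MAP = 0.7674

Prior: Beta(7, 5).
Data: 27 successes in 33 trials. The binomial likelihood contributes p^27(1−p)^6, so the posterior is Beta(7+27, 5+6) = Beta(34, 11).
For Beta(a, b) with a, b > 1 the mode is (a−1)/(a+b−2) = 33/43 ≈ 0.7674.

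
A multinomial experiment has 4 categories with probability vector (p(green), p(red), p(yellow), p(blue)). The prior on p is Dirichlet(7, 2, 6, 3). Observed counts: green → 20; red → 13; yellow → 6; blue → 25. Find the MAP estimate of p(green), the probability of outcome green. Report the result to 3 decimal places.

The posterior is Dirichlet(αᵢ + nᵢ) = Dirichlet(27, 15, 12, 28).
For a Dirichlet(a₁,…,a_K) with all aᵢ > 1, the mode has j-th component (aⱼ − 1)/(Σaᵢ − K).
Here Σaᵢ = 82 and K = 4, so p(green) = (27 − 1)/(82 − 4) = 26/78 ≈ 0.333.

MAP estimate of p(green) = 0.333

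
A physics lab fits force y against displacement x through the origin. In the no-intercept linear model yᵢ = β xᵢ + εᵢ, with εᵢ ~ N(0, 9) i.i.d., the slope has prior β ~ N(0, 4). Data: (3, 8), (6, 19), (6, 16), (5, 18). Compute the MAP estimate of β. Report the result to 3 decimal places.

log p(β | y) = −Σ(yᵢ − βxᵢ)²/(2·9) − β²/(2·4) + const.
Setting the derivative to zero: Σxᵢ(yᵢ − βxᵢ)/9 − β/4 = 0, so β = Σxᵢyᵢ / (Σxᵢ² + σ²/τ²).
Σxᵢyᵢ = 3·8 + 6·19 + 6·16 + 5·18 = 324; Σxᵢ² = 106; σ²/τ² = 2.25.
β̂_MAP = 324 / (106 + 2.25) = 324/108.25 ≈ 2.993.

β̂_MAP = 2.993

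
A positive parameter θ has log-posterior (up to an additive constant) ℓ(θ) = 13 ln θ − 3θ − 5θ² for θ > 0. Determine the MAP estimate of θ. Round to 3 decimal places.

θ̂_MAP = 1.000

ℓ'(θ) = 13/θ − 3 − 10θ. Setting this to zero and multiplying by θ: 10θ² + 3θ − 13 = 0.
θ = (−3 + √(3² + 4·10·13)) / (2·10) = (−3 + √529) / 20 = (−3 + 23)/20 = 1.
ℓ''(θ) = −13/θ² − 10 < 0, confirming a maximum.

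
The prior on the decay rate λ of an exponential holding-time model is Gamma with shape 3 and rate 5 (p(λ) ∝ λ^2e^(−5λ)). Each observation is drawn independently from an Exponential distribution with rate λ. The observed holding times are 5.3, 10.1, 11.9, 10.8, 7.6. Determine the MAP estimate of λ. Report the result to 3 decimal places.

λ̂_MAP = 0.138

The Exponential(rate=λ) likelihood is ∝ λ^n e^(−λΣtᵢ). Here n = 5 and Σtᵢ = 5.3 + 10.1 + 11.9 + 10.8 + 7.6 = 45.7.
Posterior ∝ λ^2e^(−5λ) · λ^5e^(−45.7λ) = λ^7e^(−50.7λ), i.e. Gamma(8, 50.7).
Mode = (a−1)/b = 7/50.7 ≈ 0.138.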